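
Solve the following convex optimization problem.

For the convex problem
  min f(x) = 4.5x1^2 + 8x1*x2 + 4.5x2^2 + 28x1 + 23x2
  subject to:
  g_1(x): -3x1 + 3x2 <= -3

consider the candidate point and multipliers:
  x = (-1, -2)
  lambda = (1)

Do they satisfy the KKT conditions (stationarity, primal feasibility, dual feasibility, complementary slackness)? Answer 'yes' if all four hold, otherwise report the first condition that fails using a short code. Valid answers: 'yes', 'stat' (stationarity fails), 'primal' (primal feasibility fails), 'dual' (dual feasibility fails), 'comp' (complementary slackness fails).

Gradient of f: grad f(x) = Q x + c = (3, -3)
Constraint values g_i(x) = a_i^T x - b_i:
  g_1((-1, -2)) = 0
Stationarity residual: grad f(x) + sum_i lambda_i a_i = (0, 0)
  -> stationarity OK
Primal feasibility (all g_i <= 0): OK
Dual feasibility (all lambda_i >= 0): OK
Complementary slackness (lambda_i * g_i(x) = 0 for all i): OK

Verdict: yes, KKT holds.

yes


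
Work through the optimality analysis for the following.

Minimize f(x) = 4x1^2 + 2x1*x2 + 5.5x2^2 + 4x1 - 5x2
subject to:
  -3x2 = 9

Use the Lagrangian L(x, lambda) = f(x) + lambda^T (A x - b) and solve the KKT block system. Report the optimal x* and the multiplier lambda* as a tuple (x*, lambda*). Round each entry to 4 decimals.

Form the Lagrangian:
  L(x, lambda) = (1/2) x^T Q x + c^T x + lambda^T (A x - b)
Stationarity (grad_x L = 0): Q x + c + A^T lambda = 0.
Primal feasibility: A x = b.

This gives the KKT block system:
  [ Q   A^T ] [ x     ]   [-c ]
  [ A    0  ] [ lambda ] = [ b ]

Solving the linear system:
  x*      = (0.25, -3)
  lambda* = (-12.5)
  f(x*)   = 64.25

x* = (0.25, -3), lambda* = (-12.5)


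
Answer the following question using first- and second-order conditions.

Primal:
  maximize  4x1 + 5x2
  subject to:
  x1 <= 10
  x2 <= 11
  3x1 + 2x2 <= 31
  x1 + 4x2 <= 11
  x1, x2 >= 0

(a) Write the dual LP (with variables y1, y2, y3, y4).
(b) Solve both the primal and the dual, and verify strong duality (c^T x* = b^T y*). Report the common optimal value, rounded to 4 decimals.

The standard primal-dual pair for 'max c^T x s.t. A x <= b, x >= 0' is:
  Dual:  min b^T y  s.t.  A^T y >= c,  y >= 0.

So the dual LP is:
  minimize  10y1 + 11y2 + 31y3 + 11y4
  subject to:
    y1 + 3y3 + y4 >= 4
    y2 + 2y3 + 4y4 >= 5
    y1, y2, y3, y4 >= 0

Solving the primal: x* = (10, 0.25).
  primal value c^T x* = 41.25.
Solving the dual: y* = (2.75, 0, 0, 1.25).
  dual value b^T y* = 41.25.
Strong duality: c^T x* = b^T y*. Confirmed.

41.25


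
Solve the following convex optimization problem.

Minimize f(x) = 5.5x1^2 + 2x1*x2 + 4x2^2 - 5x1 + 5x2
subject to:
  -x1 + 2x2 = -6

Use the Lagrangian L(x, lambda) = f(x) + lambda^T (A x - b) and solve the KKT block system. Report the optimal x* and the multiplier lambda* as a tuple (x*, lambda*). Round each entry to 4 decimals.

Form the Lagrangian:
  L(x, lambda) = (1/2) x^T Q x + c^T x + lambda^T (A x - b)
Stationarity (grad_x L = 0): Q x + c + A^T lambda = 0.
Primal feasibility: A x = b.

This gives the KKT block system:
  [ Q   A^T ] [ x     ]   [-c ]
  [ A    0  ] [ lambda ] = [ b ]

Solving the linear system:
  x*      = (1.3667, -2.3167)
  lambda* = (5.4)
  f(x*)   = 6.9917

x* = (1.3667, -2.3167), lambda* = (5.4)


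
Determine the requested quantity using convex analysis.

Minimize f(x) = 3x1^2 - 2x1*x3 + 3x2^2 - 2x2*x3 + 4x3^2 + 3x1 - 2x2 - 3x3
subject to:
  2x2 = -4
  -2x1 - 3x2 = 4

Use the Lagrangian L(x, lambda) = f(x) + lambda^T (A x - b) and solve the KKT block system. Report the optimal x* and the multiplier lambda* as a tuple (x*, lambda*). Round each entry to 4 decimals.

Form the Lagrangian:
  L(x, lambda) = (1/2) x^T Q x + c^T x + lambda^T (A x - b)
Stationarity (grad_x L = 0): Q x + c + A^T lambda = 0.
Primal feasibility: A x = b.

This gives the KKT block system:
  [ Q   A^T ] [ x     ]   [-c ]
  [ A    0  ] [ lambda ] = [ b ]

Solving the linear system:
  x*      = (1, -2, 0.125)
  lambda* = (13.6875, 4.375)
  f(x*)   = 21.9375

x* = (1, -2, 0.125), lambda* = (13.6875, 4.375)


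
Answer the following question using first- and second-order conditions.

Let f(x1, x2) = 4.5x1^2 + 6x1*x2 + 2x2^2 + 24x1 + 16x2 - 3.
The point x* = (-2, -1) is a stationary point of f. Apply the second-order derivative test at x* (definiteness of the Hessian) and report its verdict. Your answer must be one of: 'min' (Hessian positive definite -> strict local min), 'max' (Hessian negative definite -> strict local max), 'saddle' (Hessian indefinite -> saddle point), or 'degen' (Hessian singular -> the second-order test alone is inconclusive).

Compute the Hessian H = grad^2 f:
  H = [[9, 6], [6, 4]]
Verify stationarity: grad f(x*) = H x* + g = (0, 0).
Eigenvalues of H: 0, 13.
H has a zero eigenvalue (singular; positive semidefinite but not definite), so H is neither positive definite, negative definite, nor indefinite. The second-order test alone is inconclusive -> degen.
(Indeed, f is constant along the null direction of H through x*, so x* is not a strict local extremum.)

degen


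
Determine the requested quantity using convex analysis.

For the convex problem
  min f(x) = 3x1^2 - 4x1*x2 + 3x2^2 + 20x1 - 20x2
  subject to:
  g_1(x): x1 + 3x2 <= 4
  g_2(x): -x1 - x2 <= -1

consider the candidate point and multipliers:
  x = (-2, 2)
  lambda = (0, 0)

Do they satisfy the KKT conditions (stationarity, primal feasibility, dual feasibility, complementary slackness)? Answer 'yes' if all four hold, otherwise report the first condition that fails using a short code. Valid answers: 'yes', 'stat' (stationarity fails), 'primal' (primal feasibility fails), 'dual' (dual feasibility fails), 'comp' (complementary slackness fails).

Gradient of f: grad f(x) = Q x + c = (0, 0)
Constraint values g_i(x) = a_i^T x - b_i:
  g_1((-2, 2)) = 0
  g_2((-2, 2)) = 1
Stationarity residual: grad f(x) + sum_i lambda_i a_i = (0, 0)
  -> stationarity OK
Primal feasibility (all g_i <= 0): FAILS
Dual feasibility (all lambda_i >= 0): OK
Complementary slackness (lambda_i * g_i(x) = 0 for all i): OK

Verdict: the first failing condition is primal_feasibility -> primal.

primal


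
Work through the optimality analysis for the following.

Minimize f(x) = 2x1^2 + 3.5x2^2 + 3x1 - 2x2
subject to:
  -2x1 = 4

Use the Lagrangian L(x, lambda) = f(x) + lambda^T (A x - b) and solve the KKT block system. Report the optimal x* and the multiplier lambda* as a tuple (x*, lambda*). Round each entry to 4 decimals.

Form the Lagrangian:
  L(x, lambda) = (1/2) x^T Q x + c^T x + lambda^T (A x - b)
Stationarity (grad_x L = 0): Q x + c + A^T lambda = 0.
Primal feasibility: A x = b.

This gives the KKT block system:
  [ Q   A^T ] [ x     ]   [-c ]
  [ A    0  ] [ lambda ] = [ b ]

Solving the linear system:
  x*      = (-2, 0.2857)
  lambda* = (-2.5)
  f(x*)   = 1.7143

x* = (-2, 0.2857), lambda* = (-2.5)


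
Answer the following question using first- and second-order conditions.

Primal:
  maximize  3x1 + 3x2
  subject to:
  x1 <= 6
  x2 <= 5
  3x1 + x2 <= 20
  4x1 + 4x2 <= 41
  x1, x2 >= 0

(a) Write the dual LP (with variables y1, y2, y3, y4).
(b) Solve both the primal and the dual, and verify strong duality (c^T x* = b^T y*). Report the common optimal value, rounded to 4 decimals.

The standard primal-dual pair for 'max c^T x s.t. A x <= b, x >= 0' is:
  Dual:  min b^T y  s.t.  A^T y >= c,  y >= 0.

So the dual LP is:
  minimize  6y1 + 5y2 + 20y3 + 41y4
  subject to:
    y1 + 3y3 + 4y4 >= 3
    y2 + y3 + 4y4 >= 3
    y1, y2, y3, y4 >= 0

Solving the primal: x* = (5, 5).
  primal value c^T x* = 30.
Solving the dual: y* = (0, 2, 1, 0).
  dual value b^T y* = 30.
Strong duality: c^T x* = b^T y*. Confirmed.

30


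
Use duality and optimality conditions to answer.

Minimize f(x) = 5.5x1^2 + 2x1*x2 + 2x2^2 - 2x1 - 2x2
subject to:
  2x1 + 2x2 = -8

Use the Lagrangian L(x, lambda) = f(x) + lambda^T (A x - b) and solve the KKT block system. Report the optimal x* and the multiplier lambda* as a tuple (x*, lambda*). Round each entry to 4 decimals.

Form the Lagrangian:
  L(x, lambda) = (1/2) x^T Q x + c^T x + lambda^T (A x - b)
Stationarity (grad_x L = 0): Q x + c + A^T lambda = 0.
Primal feasibility: A x = b.

This gives the KKT block system:
  [ Q   A^T ] [ x     ]   [-c ]
  [ A    0  ] [ lambda ] = [ b ]

Solving the linear system:
  x*      = (-0.7273, -3.2727)
  lambda* = (8.2727)
  f(x*)   = 37.0909

x* = (-0.7273, -3.2727), lambda* = (8.2727)


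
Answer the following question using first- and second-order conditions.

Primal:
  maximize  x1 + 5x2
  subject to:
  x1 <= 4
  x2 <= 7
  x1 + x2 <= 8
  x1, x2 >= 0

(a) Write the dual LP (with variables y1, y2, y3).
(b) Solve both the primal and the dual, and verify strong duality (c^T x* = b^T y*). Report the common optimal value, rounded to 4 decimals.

The standard primal-dual pair for 'max c^T x s.t. A x <= b, x >= 0' is:
  Dual:  min b^T y  s.t.  A^T y >= c,  y >= 0.

So the dual LP is:
  minimize  4y1 + 7y2 + 8y3
  subject to:
    y1 + y3 >= 1
    y2 + y3 >= 5
    y1, y2, y3 >= 0

Solving the primal: x* = (1, 7).
  primal value c^T x* = 36.
Solving the dual: y* = (0, 4, 1).
  dual value b^T y* = 36.
Strong duality: c^T x* = b^T y*. Confirmed.

36


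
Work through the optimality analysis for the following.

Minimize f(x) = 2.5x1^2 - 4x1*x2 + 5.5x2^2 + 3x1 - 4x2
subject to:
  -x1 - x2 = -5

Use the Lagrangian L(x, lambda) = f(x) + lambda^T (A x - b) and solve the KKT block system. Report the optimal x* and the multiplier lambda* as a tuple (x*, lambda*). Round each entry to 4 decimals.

Form the Lagrangian:
  L(x, lambda) = (1/2) x^T Q x + c^T x + lambda^T (A x - b)
Stationarity (grad_x L = 0): Q x + c + A^T lambda = 0.
Primal feasibility: A x = b.

This gives the KKT block system:
  [ Q   A^T ] [ x     ]   [-c ]
  [ A    0  ] [ lambda ] = [ b ]

Solving the linear system:
  x*      = (2.8333, 2.1667)
  lambda* = (8.5)
  f(x*)   = 21.1667

x* = (2.8333, 2.1667), lambda* = (8.5)


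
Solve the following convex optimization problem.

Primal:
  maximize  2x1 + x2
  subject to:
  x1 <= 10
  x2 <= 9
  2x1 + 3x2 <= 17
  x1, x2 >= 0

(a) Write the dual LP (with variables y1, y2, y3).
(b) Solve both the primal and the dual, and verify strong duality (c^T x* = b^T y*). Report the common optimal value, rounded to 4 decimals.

The standard primal-dual pair for 'max c^T x s.t. A x <= b, x >= 0' is:
  Dual:  min b^T y  s.t.  A^T y >= c,  y >= 0.

So the dual LP is:
  minimize  10y1 + 9y2 + 17y3
  subject to:
    y1 + 2y3 >= 2
    y2 + 3y3 >= 1
    y1, y2, y3 >= 0

Solving the primal: x* = (8.5, 0).
  primal value c^T x* = 17.
Solving the dual: y* = (0, 0, 1).
  dual value b^T y* = 17.
Strong duality: c^T x* = b^T y*. Confirmed.

17


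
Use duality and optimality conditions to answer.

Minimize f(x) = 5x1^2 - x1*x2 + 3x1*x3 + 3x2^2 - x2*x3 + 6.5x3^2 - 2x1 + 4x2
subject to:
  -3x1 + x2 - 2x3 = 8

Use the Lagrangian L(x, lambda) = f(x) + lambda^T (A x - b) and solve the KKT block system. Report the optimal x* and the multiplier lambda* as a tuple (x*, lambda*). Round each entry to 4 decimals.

Form the Lagrangian:
  L(x, lambda) = (1/2) x^T Q x + c^T x + lambda^T (A x - b)
Stationarity (grad_x L = 0): Q x + c + A^T lambda = 0.
Primal feasibility: A x = b.

This gives the KKT block system:
  [ Q   A^T ] [ x     ]   [-c ]
  [ A    0  ] [ lambda ] = [ b ]

Solving the linear system:
  x*      = (-2.0501, 0.2559, -0.7968)
  lambda* = (-8.3826)
  f(x*)   = 36.0923

x* = (-2.0501, 0.2559, -0.7968), lambda* = (-8.3826)


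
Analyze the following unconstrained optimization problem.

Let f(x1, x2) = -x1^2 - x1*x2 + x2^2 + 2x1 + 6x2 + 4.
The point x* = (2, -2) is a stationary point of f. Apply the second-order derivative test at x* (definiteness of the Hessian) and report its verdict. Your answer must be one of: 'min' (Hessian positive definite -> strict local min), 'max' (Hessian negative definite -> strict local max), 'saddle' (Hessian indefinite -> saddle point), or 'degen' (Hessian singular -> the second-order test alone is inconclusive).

Compute the Hessian H = grad^2 f:
  H = [[-2, -1], [-1, 2]]
Verify stationarity: grad f(x*) = H x* + g = (0, 0).
Eigenvalues of H: -2.2361, 2.2361.
Eigenvalues have mixed signs, so H is indefinite -> x* is a saddle point.

saddle


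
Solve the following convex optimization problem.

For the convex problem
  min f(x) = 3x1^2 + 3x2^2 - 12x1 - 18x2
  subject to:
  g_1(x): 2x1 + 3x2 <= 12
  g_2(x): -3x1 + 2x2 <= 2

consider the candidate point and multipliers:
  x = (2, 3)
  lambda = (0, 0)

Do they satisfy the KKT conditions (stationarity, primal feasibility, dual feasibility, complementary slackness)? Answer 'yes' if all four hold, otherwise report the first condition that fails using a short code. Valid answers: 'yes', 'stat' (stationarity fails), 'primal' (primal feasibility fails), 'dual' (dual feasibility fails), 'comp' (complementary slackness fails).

Gradient of f: grad f(x) = Q x + c = (0, 0)
Constraint values g_i(x) = a_i^T x - b_i:
  g_1((2, 3)) = 1
  g_2((2, 3)) = -2
Stationarity residual: grad f(x) + sum_i lambda_i a_i = (0, 0)
  -> stationarity OK
Primal feasibility (all g_i <= 0): FAILS
Dual feasibility (all lambda_i >= 0): OK
Complementary slackness (lambda_i * g_i(x) = 0 for all i): OK

Verdict: the first failing condition is primal_feasibility -> primal.

primal


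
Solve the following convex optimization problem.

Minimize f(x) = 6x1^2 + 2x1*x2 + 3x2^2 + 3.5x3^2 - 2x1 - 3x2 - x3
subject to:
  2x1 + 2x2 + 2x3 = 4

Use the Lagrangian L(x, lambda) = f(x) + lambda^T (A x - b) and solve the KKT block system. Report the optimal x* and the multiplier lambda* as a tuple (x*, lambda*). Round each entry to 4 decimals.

Form the Lagrangian:
  L(x, lambda) = (1/2) x^T Q x + c^T x + lambda^T (A x - b)
Stationarity (grad_x L = 0): Q x + c + A^T lambda = 0.
Primal feasibility: A x = b.

This gives the KKT block system:
  [ Q   A^T ] [ x     ]   [-c ]
  [ A    0  ] [ lambda ] = [ b ]

Solving the linear system:
  x*      = (0.3072, 1.0181, 0.6747)
  lambda* = (-1.8614)
  f(x*)   = 1.5512

x* = (0.3072, 1.0181, 0.6747), lambda* = (-1.8614)


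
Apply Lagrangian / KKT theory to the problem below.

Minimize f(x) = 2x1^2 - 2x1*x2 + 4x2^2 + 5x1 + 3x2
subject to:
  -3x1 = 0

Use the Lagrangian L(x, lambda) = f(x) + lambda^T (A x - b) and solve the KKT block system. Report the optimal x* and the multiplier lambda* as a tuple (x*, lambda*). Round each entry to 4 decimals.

Form the Lagrangian:
  L(x, lambda) = (1/2) x^T Q x + c^T x + lambda^T (A x - b)
Stationarity (grad_x L = 0): Q x + c + A^T lambda = 0.
Primal feasibility: A x = b.

This gives the KKT block system:
  [ Q   A^T ] [ x     ]   [-c ]
  [ A    0  ] [ lambda ] = [ b ]

Solving the linear system:
  x*      = (0, -0.375)
  lambda* = (1.9167)
  f(x*)   = -0.5625

x* = (0, -0.375), lambda* = (1.9167)


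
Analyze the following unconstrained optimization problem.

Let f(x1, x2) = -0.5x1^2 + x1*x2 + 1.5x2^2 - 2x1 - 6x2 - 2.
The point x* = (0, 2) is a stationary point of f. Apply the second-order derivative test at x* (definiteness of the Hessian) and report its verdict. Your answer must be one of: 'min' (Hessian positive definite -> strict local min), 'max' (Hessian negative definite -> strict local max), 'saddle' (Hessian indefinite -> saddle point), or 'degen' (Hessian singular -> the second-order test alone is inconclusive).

Compute the Hessian H = grad^2 f:
  H = [[-1, 1], [1, 3]]
Verify stationarity: grad f(x*) = H x* + g = (0, 0).
Eigenvalues of H: -1.2361, 3.2361.
Eigenvalues have mixed signs, so H is indefinite -> x* is a saddle point.

saddle


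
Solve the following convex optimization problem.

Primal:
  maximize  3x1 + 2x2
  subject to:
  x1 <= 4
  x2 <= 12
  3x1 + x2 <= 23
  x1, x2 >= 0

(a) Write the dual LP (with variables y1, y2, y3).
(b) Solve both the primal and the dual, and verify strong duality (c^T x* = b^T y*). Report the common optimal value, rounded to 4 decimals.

The standard primal-dual pair for 'max c^T x s.t. A x <= b, x >= 0' is:
  Dual:  min b^T y  s.t.  A^T y >= c,  y >= 0.

So the dual LP is:
  minimize  4y1 + 12y2 + 23y3
  subject to:
    y1 + 3y3 >= 3
    y2 + y3 >= 2
    y1, y2, y3 >= 0

Solving the primal: x* = (3.6667, 12).
  primal value c^T x* = 35.
Solving the dual: y* = (0, 1, 1).
  dual value b^T y* = 35.
Strong duality: c^T x* = b^T y*. Confirmed.

35


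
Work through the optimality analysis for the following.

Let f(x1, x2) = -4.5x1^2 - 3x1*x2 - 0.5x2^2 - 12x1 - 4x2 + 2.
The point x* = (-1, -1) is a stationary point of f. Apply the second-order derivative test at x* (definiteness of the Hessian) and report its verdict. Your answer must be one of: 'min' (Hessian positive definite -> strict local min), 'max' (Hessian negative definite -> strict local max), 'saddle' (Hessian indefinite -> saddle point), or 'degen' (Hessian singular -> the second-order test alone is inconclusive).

Compute the Hessian H = grad^2 f:
  H = [[-9, -3], [-3, -1]]
Verify stationarity: grad f(x*) = H x* + g = (0, 0).
Eigenvalues of H: -10, 0.
H has a zero eigenvalue (singular; negative semidefinite but not definite), so H is neither positive definite, negative definite, nor indefinite. The second-order test alone is inconclusive -> degen.
(Indeed, f is constant along the null direction of H through x*, so x* is not a strict local extremum.)

degen


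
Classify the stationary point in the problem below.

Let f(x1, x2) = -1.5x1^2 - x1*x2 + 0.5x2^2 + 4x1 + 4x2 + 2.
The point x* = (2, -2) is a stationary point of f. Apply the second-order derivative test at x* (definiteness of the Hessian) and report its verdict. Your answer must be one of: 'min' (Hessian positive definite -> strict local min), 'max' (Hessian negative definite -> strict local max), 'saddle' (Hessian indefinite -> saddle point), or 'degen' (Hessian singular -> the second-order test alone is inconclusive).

Compute the Hessian H = grad^2 f:
  H = [[-3, -1], [-1, 1]]
Verify stationarity: grad f(x*) = H x* + g = (0, 0).
Eigenvalues of H: -3.2361, 1.2361.
Eigenvalues have mixed signs, so H is indefinite -> x* is a saddle point.

saddle


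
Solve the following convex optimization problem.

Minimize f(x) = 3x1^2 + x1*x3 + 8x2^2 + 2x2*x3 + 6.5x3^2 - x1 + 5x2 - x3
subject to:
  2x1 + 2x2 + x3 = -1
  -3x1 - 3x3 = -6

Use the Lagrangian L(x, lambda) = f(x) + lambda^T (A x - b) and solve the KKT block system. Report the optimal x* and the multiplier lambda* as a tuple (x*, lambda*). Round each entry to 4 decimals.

Form the Lagrangian:
  L(x, lambda) = (1/2) x^T Q x + c^T x + lambda^T (A x - b)
Stationarity (grad_x L = 0): Q x + c + A^T lambda = 0.
Primal feasibility: A x = b.

This gives the KKT block system:
  [ Q   A^T ] [ x     ]   [-c ]
  [ A    0  ] [ lambda ] = [ b ]

Solving the linear system:
  x*      = (0.587, -1.7935, 1.413)
  lambda* = (10.4348, 8.2681)
  f(x*)   = 24.538

x* = (0.587, -1.7935, 1.413), lambda* = (10.4348, 8.2681)


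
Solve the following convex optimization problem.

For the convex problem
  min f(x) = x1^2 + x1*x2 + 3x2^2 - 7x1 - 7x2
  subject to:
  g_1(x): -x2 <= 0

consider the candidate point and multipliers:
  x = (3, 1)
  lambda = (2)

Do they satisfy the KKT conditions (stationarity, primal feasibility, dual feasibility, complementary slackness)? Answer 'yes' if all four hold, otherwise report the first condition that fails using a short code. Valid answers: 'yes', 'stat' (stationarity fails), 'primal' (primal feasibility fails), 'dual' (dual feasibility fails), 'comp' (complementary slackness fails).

Gradient of f: grad f(x) = Q x + c = (0, 2)
Constraint values g_i(x) = a_i^T x - b_i:
  g_1((3, 1)) = -1
Stationarity residual: grad f(x) + sum_i lambda_i a_i = (0, 0)
  -> stationarity OK
Primal feasibility (all g_i <= 0): OK
Dual feasibility (all lambda_i >= 0): OK
Complementary slackness (lambda_i * g_i(x) = 0 for all i): FAILS

Verdict: the first failing condition is complementary_slackness -> comp.

comp


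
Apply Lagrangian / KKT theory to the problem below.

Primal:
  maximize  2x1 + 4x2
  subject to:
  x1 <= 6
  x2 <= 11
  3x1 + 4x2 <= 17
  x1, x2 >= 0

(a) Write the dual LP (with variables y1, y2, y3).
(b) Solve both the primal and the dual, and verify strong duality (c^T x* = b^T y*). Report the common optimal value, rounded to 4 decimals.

The standard primal-dual pair for 'max c^T x s.t. A x <= b, x >= 0' is:
  Dual:  min b^T y  s.t.  A^T y >= c,  y >= 0.

So the dual LP is:
  minimize  6y1 + 11y2 + 17y3
  subject to:
    y1 + 3y3 >= 2
    y2 + 4y3 >= 4
    y1, y2, y3 >= 0

Solving the primal: x* = (0, 4.25).
  primal value c^T x* = 17.
Solving the dual: y* = (0, 0, 1).
  dual value b^T y* = 17.
Strong duality: c^T x* = b^T y*. Confirmed.

17


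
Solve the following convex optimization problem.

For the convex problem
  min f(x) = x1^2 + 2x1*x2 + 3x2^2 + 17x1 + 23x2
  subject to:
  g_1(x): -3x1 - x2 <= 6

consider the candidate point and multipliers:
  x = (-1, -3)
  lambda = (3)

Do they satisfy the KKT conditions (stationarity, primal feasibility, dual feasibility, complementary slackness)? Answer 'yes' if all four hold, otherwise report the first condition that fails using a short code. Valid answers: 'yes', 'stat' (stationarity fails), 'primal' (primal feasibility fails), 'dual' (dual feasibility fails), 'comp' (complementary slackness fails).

Gradient of f: grad f(x) = Q x + c = (9, 3)
Constraint values g_i(x) = a_i^T x - b_i:
  g_1((-1, -3)) = 0
Stationarity residual: grad f(x) + sum_i lambda_i a_i = (0, 0)
  -> stationarity OK
Primal feasibility (all g_i <= 0): OK
Dual feasibility (all lambda_i >= 0): OK
Complementary slackness (lambda_i * g_i(x) = 0 for all i): OK

Verdict: yes, KKT holds.

yes


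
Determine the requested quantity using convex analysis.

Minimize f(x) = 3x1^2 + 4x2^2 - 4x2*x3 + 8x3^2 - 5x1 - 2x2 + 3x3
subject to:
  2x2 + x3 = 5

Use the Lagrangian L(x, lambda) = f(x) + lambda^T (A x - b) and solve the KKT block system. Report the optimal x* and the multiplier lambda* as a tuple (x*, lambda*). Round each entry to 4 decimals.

Form the Lagrangian:
  L(x, lambda) = (1/2) x^T Q x + c^T x + lambda^T (A x - b)
Stationarity (grad_x L = 0): Q x + c + A^T lambda = 0.
Primal feasibility: A x = b.

This gives the KKT block system:
  [ Q   A^T ] [ x     ]   [-c ]
  [ A    0  ] [ lambda ] = [ b ]

Solving the linear system:
  x*      = (0.8333, 2.1364, 0.7273)
  lambda* = (-6.0909)
  f(x*)   = 12.0985

x* = (0.8333, 2.1364, 0.7273), lambda* = (-6.0909)


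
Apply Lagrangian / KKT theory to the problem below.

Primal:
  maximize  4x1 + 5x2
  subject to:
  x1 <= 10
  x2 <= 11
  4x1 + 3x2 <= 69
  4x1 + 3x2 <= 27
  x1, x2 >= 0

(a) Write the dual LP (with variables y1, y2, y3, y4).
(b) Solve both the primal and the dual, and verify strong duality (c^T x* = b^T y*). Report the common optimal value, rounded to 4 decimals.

The standard primal-dual pair for 'max c^T x s.t. A x <= b, x >= 0' is:
  Dual:  min b^T y  s.t.  A^T y >= c,  y >= 0.

So the dual LP is:
  minimize  10y1 + 11y2 + 69y3 + 27y4
  subject to:
    y1 + 4y3 + 4y4 >= 4
    y2 + 3y3 + 3y4 >= 5
    y1, y2, y3, y4 >= 0

Solving the primal: x* = (0, 9).
  primal value c^T x* = 45.
Solving the dual: y* = (0, 0, 0, 1.6667).
  dual value b^T y* = 45.
Strong duality: c^T x* = b^T y*. Confirmed.

45


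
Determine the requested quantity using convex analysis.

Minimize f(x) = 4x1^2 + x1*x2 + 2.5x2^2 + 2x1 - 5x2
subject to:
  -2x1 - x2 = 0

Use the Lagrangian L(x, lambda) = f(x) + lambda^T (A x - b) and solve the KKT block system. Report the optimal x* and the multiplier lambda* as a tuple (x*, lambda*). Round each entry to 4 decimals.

Form the Lagrangian:
  L(x, lambda) = (1/2) x^T Q x + c^T x + lambda^T (A x - b)
Stationarity (grad_x L = 0): Q x + c + A^T lambda = 0.
Primal feasibility: A x = b.

This gives the KKT block system:
  [ Q   A^T ] [ x     ]   [-c ]
  [ A    0  ] [ lambda ] = [ b ]

Solving the linear system:
  x*      = (-0.5, 1)
  lambda* = (-0.5)
  f(x*)   = -3

x* = (-0.5, 1), lambda* = (-0.5)


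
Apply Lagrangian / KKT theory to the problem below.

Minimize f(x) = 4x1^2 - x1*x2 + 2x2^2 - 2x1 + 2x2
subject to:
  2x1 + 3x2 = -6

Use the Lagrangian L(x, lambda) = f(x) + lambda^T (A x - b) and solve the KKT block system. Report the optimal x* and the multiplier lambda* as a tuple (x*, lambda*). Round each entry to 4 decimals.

Form the Lagrangian:
  L(x, lambda) = (1/2) x^T Q x + c^T x + lambda^T (A x - b)
Stationarity (grad_x L = 0): Q x + c + A^T lambda = 0.
Primal feasibility: A x = b.

This gives the KKT block system:
  [ Q   A^T ] [ x     ]   [-c ]
  [ A    0  ] [ lambda ] = [ b ]

Solving the linear system:
  x*      = (-0.36, -1.76)
  lambda* = (1.56)
  f(x*)   = 3.28

x* = (-0.36, -1.76), lambda* = (1.56)


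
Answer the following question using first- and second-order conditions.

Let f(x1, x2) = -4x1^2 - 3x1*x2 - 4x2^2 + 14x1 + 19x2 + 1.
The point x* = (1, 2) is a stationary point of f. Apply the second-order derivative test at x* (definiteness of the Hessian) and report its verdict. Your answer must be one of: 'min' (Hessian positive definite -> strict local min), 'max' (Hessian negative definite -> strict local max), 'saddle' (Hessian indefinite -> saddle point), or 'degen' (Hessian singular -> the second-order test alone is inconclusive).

Compute the Hessian H = grad^2 f:
  H = [[-8, -3], [-3, -8]]
Verify stationarity: grad f(x*) = H x* + g = (0, 0).
Eigenvalues of H: -11, -5.
Both eigenvalues < 0, so H is negative definite -> x* is a strict local max.

max


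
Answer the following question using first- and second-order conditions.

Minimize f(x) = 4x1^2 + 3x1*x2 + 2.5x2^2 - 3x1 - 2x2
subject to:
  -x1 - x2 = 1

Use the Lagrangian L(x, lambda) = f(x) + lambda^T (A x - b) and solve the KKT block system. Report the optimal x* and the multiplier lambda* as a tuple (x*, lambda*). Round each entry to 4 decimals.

Form the Lagrangian:
  L(x, lambda) = (1/2) x^T Q x + c^T x + lambda^T (A x - b)
Stationarity (grad_x L = 0): Q x + c + A^T lambda = 0.
Primal feasibility: A x = b.

This gives the KKT block system:
  [ Q   A^T ] [ x     ]   [-c ]
  [ A    0  ] [ lambda ] = [ b ]

Solving the linear system:
  x*      = (-0.1429, -0.8571)
  lambda* = (-6.7143)
  f(x*)   = 4.4286

x* = (-0.1429, -0.8571), lambda* = (-6.7143)


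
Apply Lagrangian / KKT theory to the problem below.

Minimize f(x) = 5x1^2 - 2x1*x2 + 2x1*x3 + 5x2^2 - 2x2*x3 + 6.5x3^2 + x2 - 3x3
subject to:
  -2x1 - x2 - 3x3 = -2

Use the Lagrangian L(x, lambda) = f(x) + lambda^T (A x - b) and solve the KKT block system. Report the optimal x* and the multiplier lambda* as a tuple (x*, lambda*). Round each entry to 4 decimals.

Form the Lagrangian:
  L(x, lambda) = (1/2) x^T Q x + c^T x + lambda^T (A x - b)
Stationarity (grad_x L = 0): Q x + c + A^T lambda = 0.
Primal feasibility: A x = b.

This gives the KKT block system:
  [ Q   A^T ] [ x     ]   [-c ]
  [ A    0  ] [ lambda ] = [ b ]

Solving the linear system:
  x*      = (0.1682, 0.1534, 0.5034)
  lambda* = (1.1911)
  f(x*)   = 0.5128

x* = (0.1682, 0.1534, 0.5034), lambda* = (1.1911)


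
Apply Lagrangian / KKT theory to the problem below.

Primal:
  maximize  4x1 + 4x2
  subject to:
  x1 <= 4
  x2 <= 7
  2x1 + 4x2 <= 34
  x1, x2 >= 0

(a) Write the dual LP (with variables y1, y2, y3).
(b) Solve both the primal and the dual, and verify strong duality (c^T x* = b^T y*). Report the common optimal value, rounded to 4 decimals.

The standard primal-dual pair for 'max c^T x s.t. A x <= b, x >= 0' is:
  Dual:  min b^T y  s.t.  A^T y >= c,  y >= 0.

So the dual LP is:
  minimize  4y1 + 7y2 + 34y3
  subject to:
    y1 + 2y3 >= 4
    y2 + 4y3 >= 4
    y1, y2, y3 >= 0

Solving the primal: x* = (4, 6.5).
  primal value c^T x* = 42.
Solving the dual: y* = (2, 0, 1).
  dual value b^T y* = 42.
Strong duality: c^T x* = b^T y*. Confirmed.

42


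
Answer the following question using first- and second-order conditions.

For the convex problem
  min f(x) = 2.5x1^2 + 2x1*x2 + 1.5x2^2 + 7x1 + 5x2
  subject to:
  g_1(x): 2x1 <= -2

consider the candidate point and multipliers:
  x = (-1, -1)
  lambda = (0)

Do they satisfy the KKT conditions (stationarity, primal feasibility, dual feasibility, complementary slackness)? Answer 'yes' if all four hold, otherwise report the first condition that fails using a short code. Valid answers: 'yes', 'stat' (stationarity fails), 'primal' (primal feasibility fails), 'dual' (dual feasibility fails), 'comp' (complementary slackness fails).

Gradient of f: grad f(x) = Q x + c = (0, 0)
Constraint values g_i(x) = a_i^T x - b_i:
  g_1((-1, -1)) = 0
Stationarity residual: grad f(x) + sum_i lambda_i a_i = (0, 0)
  -> stationarity OK
Primal feasibility (all g_i <= 0): OK
Dual feasibility (all lambda_i >= 0): OK
Complementary slackness (lambda_i * g_i(x) = 0 for all i): OK

Verdict: yes, KKT holds.

yes


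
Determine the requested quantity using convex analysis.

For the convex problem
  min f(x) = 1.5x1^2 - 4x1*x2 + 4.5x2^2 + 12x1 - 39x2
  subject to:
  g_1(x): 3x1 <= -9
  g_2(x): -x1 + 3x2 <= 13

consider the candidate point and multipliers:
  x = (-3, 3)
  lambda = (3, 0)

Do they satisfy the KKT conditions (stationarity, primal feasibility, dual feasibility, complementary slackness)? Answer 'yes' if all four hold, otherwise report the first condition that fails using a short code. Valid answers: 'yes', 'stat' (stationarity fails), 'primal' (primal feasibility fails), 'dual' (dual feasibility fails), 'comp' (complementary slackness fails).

Gradient of f: grad f(x) = Q x + c = (-9, 0)
Constraint values g_i(x) = a_i^T x - b_i:
  g_1((-3, 3)) = 0
  g_2((-3, 3)) = -1
Stationarity residual: grad f(x) + sum_i lambda_i a_i = (0, 0)
  -> stationarity OK
Primal feasibility (all g_i <= 0): OK
Dual feasibility (all lambda_i >= 0): OK
Complementary slackness (lambda_i * g_i(x) = 0 for all i): OK

Verdict: yes, KKT holds.

yes


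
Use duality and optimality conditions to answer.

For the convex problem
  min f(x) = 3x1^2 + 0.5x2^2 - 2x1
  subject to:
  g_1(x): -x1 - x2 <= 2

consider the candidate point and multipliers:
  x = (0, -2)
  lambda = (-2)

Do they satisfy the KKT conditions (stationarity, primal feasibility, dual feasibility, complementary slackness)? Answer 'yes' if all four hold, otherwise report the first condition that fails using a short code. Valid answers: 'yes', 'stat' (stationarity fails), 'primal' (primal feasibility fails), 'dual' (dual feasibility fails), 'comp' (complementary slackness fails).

Gradient of f: grad f(x) = Q x + c = (-2, -2)
Constraint values g_i(x) = a_i^T x - b_i:
  g_1((0, -2)) = 0
Stationarity residual: grad f(x) + sum_i lambda_i a_i = (0, 0)
  -> stationarity OK
Primal feasibility (all g_i <= 0): OK
Dual feasibility (all lambda_i >= 0): FAILS
Complementary slackness (lambda_i * g_i(x) = 0 for all i): OK

Verdict: the first failing condition is dual_feasibility -> dual.

dual


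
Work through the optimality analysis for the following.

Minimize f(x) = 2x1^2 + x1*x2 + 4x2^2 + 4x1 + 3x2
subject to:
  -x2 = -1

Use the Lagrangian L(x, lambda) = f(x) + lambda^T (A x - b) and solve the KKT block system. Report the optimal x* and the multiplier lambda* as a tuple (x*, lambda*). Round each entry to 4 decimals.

Form the Lagrangian:
  L(x, lambda) = (1/2) x^T Q x + c^T x + lambda^T (A x - b)
Stationarity (grad_x L = 0): Q x + c + A^T lambda = 0.
Primal feasibility: A x = b.

This gives the KKT block system:
  [ Q   A^T ] [ x     ]   [-c ]
  [ A    0  ] [ lambda ] = [ b ]

Solving the linear system:
  x*      = (-1.25, 1)
  lambda* = (9.75)
  f(x*)   = 3.875

x* = (-1.25, 1), lambda* = (9.75)


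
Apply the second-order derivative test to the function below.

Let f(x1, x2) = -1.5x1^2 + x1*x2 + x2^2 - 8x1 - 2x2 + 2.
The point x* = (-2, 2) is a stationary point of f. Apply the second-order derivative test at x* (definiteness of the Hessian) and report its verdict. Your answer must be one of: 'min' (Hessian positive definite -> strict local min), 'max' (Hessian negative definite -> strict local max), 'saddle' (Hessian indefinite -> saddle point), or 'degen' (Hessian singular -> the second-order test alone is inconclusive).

Compute the Hessian H = grad^2 f:
  H = [[-3, 1], [1, 2]]
Verify stationarity: grad f(x*) = H x* + g = (0, 0).
Eigenvalues of H: -3.1926, 2.1926.
Eigenvalues have mixed signs, so H is indefinite -> x* is a saddle point.

saddle


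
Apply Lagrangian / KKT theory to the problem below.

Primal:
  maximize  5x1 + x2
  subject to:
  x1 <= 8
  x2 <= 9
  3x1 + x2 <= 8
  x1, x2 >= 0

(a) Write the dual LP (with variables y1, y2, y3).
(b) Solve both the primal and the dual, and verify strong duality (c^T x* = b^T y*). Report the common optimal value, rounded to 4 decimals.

The standard primal-dual pair for 'max c^T x s.t. A x <= b, x >= 0' is:
  Dual:  min b^T y  s.t.  A^T y >= c,  y >= 0.

So the dual LP is:
  minimize  8y1 + 9y2 + 8y3
  subject to:
    y1 + 3y3 >= 5
    y2 + y3 >= 1
    y1, y2, y3 >= 0

Solving the primal: x* = (2.6667, 0).
  primal value c^T x* = 13.3333.
Solving the dual: y* = (0, 0, 1.6667).
  dual value b^T y* = 13.3333.
Strong duality: c^T x* = b^T y*. Confirmed.

13.3333


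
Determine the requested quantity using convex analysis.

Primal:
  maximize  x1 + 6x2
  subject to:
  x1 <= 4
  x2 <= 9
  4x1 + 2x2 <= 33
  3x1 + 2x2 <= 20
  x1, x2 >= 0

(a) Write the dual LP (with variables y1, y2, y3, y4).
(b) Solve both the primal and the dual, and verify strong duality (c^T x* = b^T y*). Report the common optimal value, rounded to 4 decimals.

The standard primal-dual pair for 'max c^T x s.t. A x <= b, x >= 0' is:
  Dual:  min b^T y  s.t.  A^T y >= c,  y >= 0.

So the dual LP is:
  minimize  4y1 + 9y2 + 33y3 + 20y4
  subject to:
    y1 + 4y3 + 3y4 >= 1
    y2 + 2y3 + 2y4 >= 6
    y1, y2, y3, y4 >= 0

Solving the primal: x* = (0.6667, 9).
  primal value c^T x* = 54.6667.
Solving the dual: y* = (0, 5.3333, 0, 0.3333).
  dual value b^T y* = 54.6667.
Strong duality: c^T x* = b^T y*. Confirmed.

54.6667


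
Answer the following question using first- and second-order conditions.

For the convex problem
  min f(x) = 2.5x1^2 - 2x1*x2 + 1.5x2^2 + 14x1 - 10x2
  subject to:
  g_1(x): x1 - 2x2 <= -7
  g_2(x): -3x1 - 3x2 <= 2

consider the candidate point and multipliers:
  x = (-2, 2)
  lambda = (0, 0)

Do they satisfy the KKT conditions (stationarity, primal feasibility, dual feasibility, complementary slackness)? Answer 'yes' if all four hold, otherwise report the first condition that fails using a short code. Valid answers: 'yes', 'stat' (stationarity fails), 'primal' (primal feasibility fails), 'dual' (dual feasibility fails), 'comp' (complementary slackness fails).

Gradient of f: grad f(x) = Q x + c = (0, 0)
Constraint values g_i(x) = a_i^T x - b_i:
  g_1((-2, 2)) = 1
  g_2((-2, 2)) = -2
Stationarity residual: grad f(x) + sum_i lambda_i a_i = (0, 0)
  -> stationarity OK
Primal feasibility (all g_i <= 0): FAILS
Dual feasibility (all lambda_i >= 0): OK
Complementary slackness (lambda_i * g_i(x) = 0 for all i): OK

Verdict: the first failing condition is primal_feasibility -> primal.

primal


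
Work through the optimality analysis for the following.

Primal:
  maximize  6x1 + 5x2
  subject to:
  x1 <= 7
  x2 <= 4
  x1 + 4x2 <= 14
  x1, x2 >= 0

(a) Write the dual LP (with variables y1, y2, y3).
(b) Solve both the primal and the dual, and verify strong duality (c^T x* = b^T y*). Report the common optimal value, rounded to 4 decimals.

The standard primal-dual pair for 'max c^T x s.t. A x <= b, x >= 0' is:
  Dual:  min b^T y  s.t.  A^T y >= c,  y >= 0.

So the dual LP is:
  minimize  7y1 + 4y2 + 14y3
  subject to:
    y1 + y3 >= 6
    y2 + 4y3 >= 5
    y1, y2, y3 >= 0

Solving the primal: x* = (7, 1.75).
  primal value c^T x* = 50.75.
Solving the dual: y* = (4.75, 0, 1.25).
  dual value b^T y* = 50.75.
Strong duality: c^T x* = b^T y*. Confirmed.

50.75


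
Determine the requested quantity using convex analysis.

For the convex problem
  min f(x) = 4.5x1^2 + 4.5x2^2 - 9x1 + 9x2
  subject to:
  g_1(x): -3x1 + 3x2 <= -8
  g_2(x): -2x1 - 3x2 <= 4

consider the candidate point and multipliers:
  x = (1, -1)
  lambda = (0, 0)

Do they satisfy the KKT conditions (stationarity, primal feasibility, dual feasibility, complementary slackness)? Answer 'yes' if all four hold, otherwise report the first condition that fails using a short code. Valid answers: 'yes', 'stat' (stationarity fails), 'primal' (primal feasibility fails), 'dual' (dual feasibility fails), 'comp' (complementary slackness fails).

Gradient of f: grad f(x) = Q x + c = (0, 0)
Constraint values g_i(x) = a_i^T x - b_i:
  g_1((1, -1)) = 2
  g_2((1, -1)) = -3
Stationarity residual: grad f(x) + sum_i lambda_i a_i = (0, 0)
  -> stationarity OK
Primal feasibility (all g_i <= 0): FAILS
Dual feasibility (all lambda_i >= 0): OK
Complementary slackness (lambda_i * g_i(x) = 0 for all i): OK

Verdict: the first failing condition is primal_feasibility -> primal.

primal


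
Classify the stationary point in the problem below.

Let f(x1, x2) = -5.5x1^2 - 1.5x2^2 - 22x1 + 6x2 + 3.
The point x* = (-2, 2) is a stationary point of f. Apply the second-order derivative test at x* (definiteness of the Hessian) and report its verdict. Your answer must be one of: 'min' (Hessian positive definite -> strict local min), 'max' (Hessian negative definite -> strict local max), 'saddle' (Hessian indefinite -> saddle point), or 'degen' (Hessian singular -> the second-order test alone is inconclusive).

Compute the Hessian H = grad^2 f:
  H = [[-11, 0], [0, -3]]
Verify stationarity: grad f(x*) = H x* + g = (0, 0).
Eigenvalues of H: -11, -3.
Both eigenvalues < 0, so H is negative definite -> x* is a strict local max.

max


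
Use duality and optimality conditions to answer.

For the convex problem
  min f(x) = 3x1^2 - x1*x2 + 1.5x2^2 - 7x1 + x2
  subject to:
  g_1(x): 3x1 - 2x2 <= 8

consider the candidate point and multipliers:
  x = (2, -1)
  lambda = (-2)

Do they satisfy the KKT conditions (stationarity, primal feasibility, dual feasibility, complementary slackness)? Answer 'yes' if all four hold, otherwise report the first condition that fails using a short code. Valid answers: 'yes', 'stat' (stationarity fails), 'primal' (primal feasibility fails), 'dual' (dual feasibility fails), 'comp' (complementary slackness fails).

Gradient of f: grad f(x) = Q x + c = (6, -4)
Constraint values g_i(x) = a_i^T x - b_i:
  g_1((2, -1)) = 0
Stationarity residual: grad f(x) + sum_i lambda_i a_i = (0, 0)
  -> stationarity OK
Primal feasibility (all g_i <= 0): OK
Dual feasibility (all lambda_i >= 0): FAILS
Complementary slackness (lambda_i * g_i(x) = 0 for all i): OK

Verdict: the first failing condition is dual_feasibility -> dual.

dual


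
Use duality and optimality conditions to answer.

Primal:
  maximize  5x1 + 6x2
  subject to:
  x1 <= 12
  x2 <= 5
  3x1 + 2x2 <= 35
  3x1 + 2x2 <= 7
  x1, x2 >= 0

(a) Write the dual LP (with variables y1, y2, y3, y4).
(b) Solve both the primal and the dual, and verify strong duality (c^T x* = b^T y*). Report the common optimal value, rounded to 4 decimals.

The standard primal-dual pair for 'max c^T x s.t. A x <= b, x >= 0' is:
  Dual:  min b^T y  s.t.  A^T y >= c,  y >= 0.

So the dual LP is:
  minimize  12y1 + 5y2 + 35y3 + 7y4
  subject to:
    y1 + 3y3 + 3y4 >= 5
    y2 + 2y3 + 2y4 >= 6
    y1, y2, y3, y4 >= 0

Solving the primal: x* = (0, 3.5).
  primal value c^T x* = 21.
Solving the dual: y* = (0, 0, 0, 3).
  dual value b^T y* = 21.
Strong duality: c^T x* = b^T y*. Confirmed.

21


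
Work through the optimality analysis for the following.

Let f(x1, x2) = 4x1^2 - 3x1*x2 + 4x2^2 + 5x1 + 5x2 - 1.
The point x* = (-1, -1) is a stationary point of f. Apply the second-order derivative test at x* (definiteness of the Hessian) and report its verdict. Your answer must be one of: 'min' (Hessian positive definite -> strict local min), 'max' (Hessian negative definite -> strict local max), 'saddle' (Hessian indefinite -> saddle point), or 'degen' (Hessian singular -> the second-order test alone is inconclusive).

Compute the Hessian H = grad^2 f:
  H = [[8, -3], [-3, 8]]
Verify stationarity: grad f(x*) = H x* + g = (0, 0).
Eigenvalues of H: 5, 11.
Both eigenvalues > 0, so H is positive definite -> x* is a strict local min.

min


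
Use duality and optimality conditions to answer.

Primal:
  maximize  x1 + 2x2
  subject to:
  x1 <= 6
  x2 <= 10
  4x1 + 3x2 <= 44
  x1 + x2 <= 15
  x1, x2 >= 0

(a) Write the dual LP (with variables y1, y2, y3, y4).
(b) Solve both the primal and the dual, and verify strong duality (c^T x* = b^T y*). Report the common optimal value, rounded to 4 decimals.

The standard primal-dual pair for 'max c^T x s.t. A x <= b, x >= 0' is:
  Dual:  min b^T y  s.t.  A^T y >= c,  y >= 0.

So the dual LP is:
  minimize  6y1 + 10y2 + 44y3 + 15y4
  subject to:
    y1 + 4y3 + y4 >= 1
    y2 + 3y3 + y4 >= 2
    y1, y2, y3, y4 >= 0

Solving the primal: x* = (3.5, 10).
  primal value c^T x* = 23.5.
Solving the dual: y* = (0, 1.25, 0.25, 0).
  dual value b^T y* = 23.5.
Strong duality: c^T x* = b^T y*. Confirmed.

23.5
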